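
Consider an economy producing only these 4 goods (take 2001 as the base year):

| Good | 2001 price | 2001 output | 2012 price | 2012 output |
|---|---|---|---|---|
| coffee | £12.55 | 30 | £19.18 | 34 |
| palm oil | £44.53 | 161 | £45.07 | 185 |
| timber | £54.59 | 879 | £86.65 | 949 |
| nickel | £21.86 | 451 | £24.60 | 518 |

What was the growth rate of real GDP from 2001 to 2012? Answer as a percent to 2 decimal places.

9.79%

Real GDP 2001 = Nominal GDP 2001 = 12.55·30 + 44.53·161 + 54.59·879 + 21.86·451 = 65389.30.
Real GDP 2012 (at 2001 prices) = 12.55·34 + 44.53·185 + 54.59·949 + 21.86·518 = 71794.14.
Real growth = 71794.14/65389.30 − 1 = 0.0979.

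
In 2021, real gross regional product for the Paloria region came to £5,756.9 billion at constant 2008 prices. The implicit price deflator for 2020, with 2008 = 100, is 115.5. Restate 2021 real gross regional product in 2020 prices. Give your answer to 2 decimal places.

Real gross regional product in 2020 prices = Real gross regional product in 2008 prices × (P_2020/P_2008) = 5756.9 × 1.155 = 6649.22.

£6,649.22 billion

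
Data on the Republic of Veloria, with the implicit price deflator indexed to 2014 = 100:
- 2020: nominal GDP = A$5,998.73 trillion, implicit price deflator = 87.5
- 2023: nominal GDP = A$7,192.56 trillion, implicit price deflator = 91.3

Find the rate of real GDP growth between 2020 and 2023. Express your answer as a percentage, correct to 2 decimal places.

Deflate each year: 2020 → 5998.73/0.875 = 6855.69; 2023 → 7192.56/0.913 = 7877.94.
So real GDP changed by 7877.94/6855.69 − 1 = 0.1491, i.e. 14.91%.

14.91%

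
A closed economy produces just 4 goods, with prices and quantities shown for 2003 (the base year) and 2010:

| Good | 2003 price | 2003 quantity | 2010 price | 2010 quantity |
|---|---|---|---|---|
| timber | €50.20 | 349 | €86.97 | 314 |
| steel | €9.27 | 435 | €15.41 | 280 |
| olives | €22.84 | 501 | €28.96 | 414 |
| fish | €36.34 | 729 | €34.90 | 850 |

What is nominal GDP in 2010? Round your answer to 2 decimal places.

Nominal GDP 2010 = Σ (p_2010 × q_2010) = 86.97·314 + 15.41·280 + 28.96·414 + 34.90·850 = 73277.82.

€73277.82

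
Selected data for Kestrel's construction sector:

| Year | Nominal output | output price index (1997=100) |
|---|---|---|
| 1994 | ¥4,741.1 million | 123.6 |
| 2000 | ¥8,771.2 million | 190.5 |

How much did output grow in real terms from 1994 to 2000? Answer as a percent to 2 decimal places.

Deflate each year: 1994 → 4741.1/1.236 = 3835.84; 2000 → 8771.2/1.905 = 4604.30.
So real output changed by 4604.30/3835.84 − 1 = 0.2003, i.e. 20.03%.

20.03%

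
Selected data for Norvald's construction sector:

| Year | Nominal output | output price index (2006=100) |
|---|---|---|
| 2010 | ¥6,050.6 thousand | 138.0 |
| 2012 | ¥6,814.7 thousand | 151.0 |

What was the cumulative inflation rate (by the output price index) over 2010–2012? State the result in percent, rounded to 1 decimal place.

9.4%

Price-level change = 151.0 / 138.0 − 1 = 0.0942.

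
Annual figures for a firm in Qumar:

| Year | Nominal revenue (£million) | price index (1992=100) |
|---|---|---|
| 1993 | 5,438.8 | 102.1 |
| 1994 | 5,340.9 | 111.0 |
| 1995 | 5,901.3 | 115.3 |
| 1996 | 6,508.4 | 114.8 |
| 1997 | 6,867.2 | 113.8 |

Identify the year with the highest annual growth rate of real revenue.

1994: real = 5340.9/1.110 = 4811.62; growth vs 1993 (5326.93) = -9.67%.
1995: real = 5901.3/1.153 = 5118.21; growth vs 1994 (4811.62) = 6.37%.
1996: real = 6508.4/1.148 = 5669.34; growth vs 1995 (5118.21) = 10.77%.
1997: real = 6867.2/1.138 = 6034.45; growth vs 1996 (5669.34) = 6.44%.

1996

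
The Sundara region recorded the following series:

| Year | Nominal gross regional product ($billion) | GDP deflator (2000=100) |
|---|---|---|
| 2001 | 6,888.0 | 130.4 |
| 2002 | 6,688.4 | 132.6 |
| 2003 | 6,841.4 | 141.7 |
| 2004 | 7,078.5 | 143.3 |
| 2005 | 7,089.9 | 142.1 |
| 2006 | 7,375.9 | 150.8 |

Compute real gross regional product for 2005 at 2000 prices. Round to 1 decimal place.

Real gross regional product 2005 = 7089.9 / 1.421 = 4989.37.

$4,989.4 billion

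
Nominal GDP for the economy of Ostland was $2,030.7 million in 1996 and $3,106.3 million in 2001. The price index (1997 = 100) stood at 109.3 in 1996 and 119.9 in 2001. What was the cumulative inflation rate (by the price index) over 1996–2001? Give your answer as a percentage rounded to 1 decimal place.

9.7%

Price-level change = 119.9 / 109.3 − 1 = 0.0970.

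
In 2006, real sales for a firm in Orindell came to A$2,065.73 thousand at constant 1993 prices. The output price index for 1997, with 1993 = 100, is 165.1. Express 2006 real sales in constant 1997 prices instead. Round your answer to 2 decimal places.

A$3,410.52 thousand

Real sales in 1997 prices = Real sales in 1993 prices × (P_1997/P_1993) = 2065.73 × 1.651 = 3410.52.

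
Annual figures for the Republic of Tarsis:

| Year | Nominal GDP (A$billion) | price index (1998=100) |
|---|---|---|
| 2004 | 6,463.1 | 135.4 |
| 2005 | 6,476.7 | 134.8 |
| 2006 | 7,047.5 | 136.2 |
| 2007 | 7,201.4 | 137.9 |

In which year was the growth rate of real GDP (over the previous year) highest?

2006

2005: real = 6476.7/1.348 = 4804.67; growth vs 2004 (4773.34) = 0.66%.
2006: real = 7047.5/1.362 = 5174.38; growth vs 2005 (4804.67) = 7.69%.
2007: real = 7201.4/1.379 = 5222.19; growth vs 2006 (5174.38) = 0.92%.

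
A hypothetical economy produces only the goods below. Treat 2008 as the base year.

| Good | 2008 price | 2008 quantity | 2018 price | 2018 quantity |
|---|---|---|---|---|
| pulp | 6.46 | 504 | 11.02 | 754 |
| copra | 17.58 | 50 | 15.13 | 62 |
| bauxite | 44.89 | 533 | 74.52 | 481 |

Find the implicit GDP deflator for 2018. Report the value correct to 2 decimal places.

Nominal GDP 2018 = 11.02·754 + 15.13·62 + 74.52·481 = 45091.26.
Real GDP 2018 (at 2008 prices) = 6.46·754 + 17.58·62 + 44.89·481 = 27552.89.
Deflator = Nominal/Real × 100 = 45091.26/27552.89 × 100 = 163.653.

163.65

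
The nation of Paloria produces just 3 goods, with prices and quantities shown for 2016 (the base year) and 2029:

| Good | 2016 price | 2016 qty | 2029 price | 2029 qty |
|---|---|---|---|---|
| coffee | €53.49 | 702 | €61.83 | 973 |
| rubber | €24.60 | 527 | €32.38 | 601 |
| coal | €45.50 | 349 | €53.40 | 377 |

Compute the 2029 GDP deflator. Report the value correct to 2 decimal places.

Nominal GDP 2029 = 61.83·973 + 32.38·601 + 53.40·377 = 99752.77.
Real GDP 2029 (at 2016 prices) = 53.49·973 + 24.60·601 + 45.50·377 = 83983.87.
Deflator = Nominal/Real × 100 = 99752.77/83983.87 × 100 = 118.776.

118.78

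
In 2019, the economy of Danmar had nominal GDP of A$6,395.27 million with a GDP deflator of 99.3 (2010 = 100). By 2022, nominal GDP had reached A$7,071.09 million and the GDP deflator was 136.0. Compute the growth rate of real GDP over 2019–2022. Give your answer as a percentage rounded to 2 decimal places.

-19.27%

Real GDP 2019 = 6395.27 / 0.993 = 6440.35.
Real GDP 2022 = 7071.09 / 1.360 = 5199.33.
Real growth = 5199.33 / 6440.35 − 1 = -0.1927.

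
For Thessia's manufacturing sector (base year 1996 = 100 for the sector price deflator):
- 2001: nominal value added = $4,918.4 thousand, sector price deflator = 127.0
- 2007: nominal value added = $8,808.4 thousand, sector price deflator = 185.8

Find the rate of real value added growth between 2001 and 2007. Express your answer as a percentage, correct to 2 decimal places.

22.41%

Real value added 2001 = 4918.4 / 1.270 = 3872.76.
Real value added 2007 = 8808.4 / 1.858 = 4740.80.
Real growth = 4740.80 / 3872.76 − 1 = 0.2241.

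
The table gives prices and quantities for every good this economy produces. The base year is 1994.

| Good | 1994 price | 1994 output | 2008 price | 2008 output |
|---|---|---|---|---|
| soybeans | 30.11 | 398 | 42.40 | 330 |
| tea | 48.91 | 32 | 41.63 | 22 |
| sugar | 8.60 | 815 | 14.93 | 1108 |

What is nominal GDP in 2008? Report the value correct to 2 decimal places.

Nominal GDP 2008 = Σ (p_2008 × q_2008) = 42.40·330 + 41.63·22 + 14.93·1108 = 31450.30.

31450.30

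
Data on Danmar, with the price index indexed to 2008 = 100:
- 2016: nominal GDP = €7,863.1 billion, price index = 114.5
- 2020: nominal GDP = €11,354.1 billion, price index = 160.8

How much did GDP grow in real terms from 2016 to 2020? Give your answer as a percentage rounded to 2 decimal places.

Real GDP 2016 = 7863.1 / 1.145 = 6867.34.
Real GDP 2020 = 11354.1 / 1.608 = 7061.01.
Real growth = 7061.01 / 6867.34 − 1 = 0.0282.

2.82%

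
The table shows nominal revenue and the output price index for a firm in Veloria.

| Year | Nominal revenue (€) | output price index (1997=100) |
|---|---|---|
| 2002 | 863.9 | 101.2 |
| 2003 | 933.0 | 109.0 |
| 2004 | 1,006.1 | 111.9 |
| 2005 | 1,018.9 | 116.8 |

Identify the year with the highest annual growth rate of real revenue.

2004

2003: real = 933.0/1.090 = 855.96; growth vs 2002 (853.66) = 0.27%.
2004: real = 1006.1/1.119 = 899.11; growth vs 2003 (855.96) = 5.04%.
2005: real = 1018.9/1.168 = 872.35; growth vs 2004 (899.11) = -2.98%.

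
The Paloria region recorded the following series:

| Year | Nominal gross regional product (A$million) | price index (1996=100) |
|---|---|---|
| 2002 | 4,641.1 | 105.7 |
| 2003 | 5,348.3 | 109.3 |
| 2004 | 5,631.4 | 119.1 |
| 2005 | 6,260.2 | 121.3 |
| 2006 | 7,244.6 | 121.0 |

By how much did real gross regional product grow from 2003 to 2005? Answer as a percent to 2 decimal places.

5.47%

Real gross regional product 2003 = 5348.3/1.093 = 4893.23.
Real gross regional product 2005 = 6260.2/1.213 = 5160.92.
Change = 5160.92/4893.23 − 1 = 0.0547.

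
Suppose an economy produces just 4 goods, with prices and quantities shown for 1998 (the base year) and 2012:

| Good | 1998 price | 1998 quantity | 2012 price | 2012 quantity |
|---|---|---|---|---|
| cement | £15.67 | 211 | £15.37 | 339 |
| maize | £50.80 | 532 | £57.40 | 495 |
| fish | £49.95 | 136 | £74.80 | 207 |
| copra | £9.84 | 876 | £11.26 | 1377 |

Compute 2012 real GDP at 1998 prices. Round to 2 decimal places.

Real GDP 2012 = Σ (p_1998 × q_2012) = 15.67·339 + 50.80·495 + 49.95·207 + 9.84·1377 = 54347.46.

£54347.46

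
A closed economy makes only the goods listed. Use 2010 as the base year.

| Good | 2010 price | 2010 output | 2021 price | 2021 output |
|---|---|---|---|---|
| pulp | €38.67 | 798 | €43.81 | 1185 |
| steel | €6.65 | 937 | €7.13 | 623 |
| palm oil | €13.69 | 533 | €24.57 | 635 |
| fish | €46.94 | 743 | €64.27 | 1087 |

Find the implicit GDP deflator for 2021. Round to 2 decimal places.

129.30

Nominal GDP 2021 = 43.81·1185 + 7.13·623 + 24.57·635 + 64.27·1087 = 141820.28.
Real GDP 2021 (at 2010 prices) = 38.67·1185 + 6.65·623 + 13.69·635 + 46.94·1087 = 109683.83.
Deflator = Nominal/Real × 100 = 141820.28/109683.83 × 100 = 129.299.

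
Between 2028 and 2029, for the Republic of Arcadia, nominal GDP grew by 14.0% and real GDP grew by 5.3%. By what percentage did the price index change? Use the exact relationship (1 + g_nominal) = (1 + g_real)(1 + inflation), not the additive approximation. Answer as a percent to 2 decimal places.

(1 + g_nom) = (1 + g_real)(1 + π), so π = 1.1400 / 1.0530 − 1 = 0.08262.

8.26%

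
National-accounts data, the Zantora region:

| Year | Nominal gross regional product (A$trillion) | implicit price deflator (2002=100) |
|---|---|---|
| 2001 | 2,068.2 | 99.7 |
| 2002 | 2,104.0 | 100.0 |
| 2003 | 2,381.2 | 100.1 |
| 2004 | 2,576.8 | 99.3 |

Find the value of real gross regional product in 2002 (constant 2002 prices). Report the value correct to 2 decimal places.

A$2,104.00 trillion

Real gross regional product 2002 = 2104.0 / 1.000 = 2104.00.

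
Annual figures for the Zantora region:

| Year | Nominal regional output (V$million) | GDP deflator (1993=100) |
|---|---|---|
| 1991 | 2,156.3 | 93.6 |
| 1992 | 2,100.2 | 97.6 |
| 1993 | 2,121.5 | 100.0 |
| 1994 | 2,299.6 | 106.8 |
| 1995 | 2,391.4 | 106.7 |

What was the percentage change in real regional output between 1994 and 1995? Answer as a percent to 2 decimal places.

Real regional output 1994 = 2299.6/1.068 = 2153.18.
Real regional output 1995 = 2391.4/1.067 = 2241.24.
Change = 2241.24/2153.18 − 1 = 0.0409.

4.09%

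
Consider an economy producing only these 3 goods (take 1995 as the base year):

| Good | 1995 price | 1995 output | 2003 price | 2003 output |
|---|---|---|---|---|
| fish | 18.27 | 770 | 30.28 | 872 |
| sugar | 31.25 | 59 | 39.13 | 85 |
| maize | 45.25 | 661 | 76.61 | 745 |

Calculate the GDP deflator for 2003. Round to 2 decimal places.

Nominal GDP 2003 = 30.28·872 + 39.13·85 + 76.61·745 = 86804.66.
Real GDP 2003 (at 1995 prices) = 18.27·872 + 31.25·85 + 45.25·745 = 52298.94.
Deflator = Nominal/Real × 100 = 86804.66/52298.94 × 100 = 165.978.

165.98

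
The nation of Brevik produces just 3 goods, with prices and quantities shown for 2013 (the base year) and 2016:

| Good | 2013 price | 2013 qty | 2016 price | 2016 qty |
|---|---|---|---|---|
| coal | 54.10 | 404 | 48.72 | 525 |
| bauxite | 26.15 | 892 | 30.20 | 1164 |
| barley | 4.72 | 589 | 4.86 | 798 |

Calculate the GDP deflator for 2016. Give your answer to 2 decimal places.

Nominal GDP 2016 = 48.72·525 + 30.20·1164 + 4.86·798 = 64609.08.
Real GDP 2016 (at 2013 prices) = 54.10·525 + 26.15·1164 + 4.72·798 = 62607.66.
Deflator = Nominal/Real × 100 = 64609.08/62607.66 × 100 = 103.197.

103.20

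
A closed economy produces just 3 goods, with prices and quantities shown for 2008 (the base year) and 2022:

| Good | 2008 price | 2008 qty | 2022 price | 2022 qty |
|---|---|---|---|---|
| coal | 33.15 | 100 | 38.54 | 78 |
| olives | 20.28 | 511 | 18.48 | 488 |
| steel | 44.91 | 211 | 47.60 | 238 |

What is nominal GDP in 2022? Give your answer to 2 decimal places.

23353.16

Nominal GDP 2022 = Σ (p_2022 × q_2022) = 38.54·78 + 18.48·488 + 47.60·238 = 23353.16.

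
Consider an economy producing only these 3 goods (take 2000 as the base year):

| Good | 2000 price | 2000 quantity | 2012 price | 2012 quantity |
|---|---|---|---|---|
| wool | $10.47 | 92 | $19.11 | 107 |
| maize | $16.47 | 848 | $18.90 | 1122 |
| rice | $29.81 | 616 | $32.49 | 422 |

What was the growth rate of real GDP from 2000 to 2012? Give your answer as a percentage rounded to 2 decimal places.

Real GDP 2000 = Nominal GDP 2000 = 10.47·92 + 16.47·848 + 29.81·616 = 33292.76.
Real GDP 2012 (at 2000 prices) = 10.47·107 + 16.47·1122 + 29.81·422 = 32179.45.
Real growth = 32179.45/33292.76 − 1 = -0.0334.

-3.34%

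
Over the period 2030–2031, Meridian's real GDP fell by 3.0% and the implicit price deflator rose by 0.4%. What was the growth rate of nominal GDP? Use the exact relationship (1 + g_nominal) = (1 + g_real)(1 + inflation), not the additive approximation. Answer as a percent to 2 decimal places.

(1 + g_nom) = (1 + g_real)(1 + π) = 0.9700 × 1.0040 = 0.97388.

-2.61%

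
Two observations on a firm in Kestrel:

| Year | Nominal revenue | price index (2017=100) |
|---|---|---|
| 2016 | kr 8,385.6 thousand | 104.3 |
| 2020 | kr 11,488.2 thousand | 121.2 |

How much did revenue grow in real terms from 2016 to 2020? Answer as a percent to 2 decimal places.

17.90%

Deflate each year: 2016 → 8385.6/1.043 = 8039.88; 2020 → 11488.2/1.212 = 9478.71.
So real revenue changed by 9478.71/8039.88 − 1 = 0.1790, i.e. 17.90%.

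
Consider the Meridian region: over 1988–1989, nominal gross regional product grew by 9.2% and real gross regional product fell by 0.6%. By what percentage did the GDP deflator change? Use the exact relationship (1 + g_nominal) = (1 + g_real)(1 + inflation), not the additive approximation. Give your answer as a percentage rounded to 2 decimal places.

(1 + g_nom) = (1 + g_real)(1 + π), so π = 1.0920 / 0.9940 − 1 = 0.09859.

9.86%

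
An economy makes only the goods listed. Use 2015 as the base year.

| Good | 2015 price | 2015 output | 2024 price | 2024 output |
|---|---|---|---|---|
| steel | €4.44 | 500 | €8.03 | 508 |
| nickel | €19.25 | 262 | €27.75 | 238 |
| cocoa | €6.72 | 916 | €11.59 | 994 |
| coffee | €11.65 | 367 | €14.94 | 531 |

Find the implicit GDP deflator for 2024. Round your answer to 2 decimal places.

152.96

Nominal GDP 2024 = 8.03·508 + 27.75·238 + 11.59·994 + 14.94·531 = 30137.34.
Real GDP 2024 (at 2015 prices) = 4.44·508 + 19.25·238 + 6.72·994 + 11.65·531 = 19702.85.
Deflator = Nominal/Real × 100 = 30137.34/19702.85 × 100 = 152.959.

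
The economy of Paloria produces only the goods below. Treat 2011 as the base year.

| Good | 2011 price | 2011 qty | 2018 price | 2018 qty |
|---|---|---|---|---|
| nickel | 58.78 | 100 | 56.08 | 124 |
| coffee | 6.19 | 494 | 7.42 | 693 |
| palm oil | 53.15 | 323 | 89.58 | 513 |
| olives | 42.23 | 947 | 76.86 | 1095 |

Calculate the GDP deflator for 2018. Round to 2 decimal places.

Nominal GDP 2018 = 56.08·124 + 7.42·693 + 89.58·513 + 76.86·1095 = 142212.22.
Real GDP 2018 (at 2011 prices) = 58.78·124 + 6.19·693 + 53.15·513 + 42.23·1095 = 85086.19.
Deflator = Nominal/Real × 100 = 142212.22/85086.19 × 100 = 167.139.

167.14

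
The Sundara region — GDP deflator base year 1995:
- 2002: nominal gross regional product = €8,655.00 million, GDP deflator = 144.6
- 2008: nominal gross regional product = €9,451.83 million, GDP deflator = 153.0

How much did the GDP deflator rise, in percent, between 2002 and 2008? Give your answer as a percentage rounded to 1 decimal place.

5.8%

Price-level change = 153.0 / 144.6 − 1 = 0.0581.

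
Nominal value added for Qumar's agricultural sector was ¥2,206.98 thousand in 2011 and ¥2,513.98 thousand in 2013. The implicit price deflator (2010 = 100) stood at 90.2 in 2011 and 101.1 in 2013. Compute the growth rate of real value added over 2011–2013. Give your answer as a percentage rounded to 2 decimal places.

1.63%

Real value added 2011 = 2206.98 / 0.902 = 2446.76.
Real value added 2013 = 2513.98 / 1.011 = 2486.63.
Real growth = 2486.63 / 2446.76 − 1 = 0.0163.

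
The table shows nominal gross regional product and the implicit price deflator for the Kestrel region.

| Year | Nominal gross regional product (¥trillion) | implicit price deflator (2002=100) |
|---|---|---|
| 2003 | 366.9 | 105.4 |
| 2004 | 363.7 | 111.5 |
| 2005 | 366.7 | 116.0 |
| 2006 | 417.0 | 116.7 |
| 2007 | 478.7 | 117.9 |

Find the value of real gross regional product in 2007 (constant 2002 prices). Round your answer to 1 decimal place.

Real gross regional product 2007 = 478.7 / 1.179 = 406.02.

¥406.0 trillion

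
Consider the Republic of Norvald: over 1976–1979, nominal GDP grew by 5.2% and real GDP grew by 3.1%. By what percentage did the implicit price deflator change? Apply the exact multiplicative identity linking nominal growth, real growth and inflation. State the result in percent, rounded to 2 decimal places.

2.04%

(1 + g_nom) = (1 + g_real)(1 + π), so π = 1.0520 / 1.0310 − 1 = 0.02037.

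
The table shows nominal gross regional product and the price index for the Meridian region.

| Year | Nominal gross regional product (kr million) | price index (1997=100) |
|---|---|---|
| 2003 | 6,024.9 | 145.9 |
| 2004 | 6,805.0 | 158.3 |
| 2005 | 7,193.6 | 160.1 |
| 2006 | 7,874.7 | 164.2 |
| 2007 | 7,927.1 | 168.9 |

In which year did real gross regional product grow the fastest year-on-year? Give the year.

2006

2004: real = 6805.0/1.583 = 4298.80; growth vs 2003 (4129.47) = 4.10%.
2005: real = 7193.6/1.601 = 4493.19; growth vs 2004 (4298.80) = 4.52%.
2006: real = 7874.7/1.642 = 4795.80; growth vs 2005 (4493.19) = 6.73%.
2007: real = 7927.1/1.689 = 4693.37; growth vs 2006 (4795.80) = -2.14%.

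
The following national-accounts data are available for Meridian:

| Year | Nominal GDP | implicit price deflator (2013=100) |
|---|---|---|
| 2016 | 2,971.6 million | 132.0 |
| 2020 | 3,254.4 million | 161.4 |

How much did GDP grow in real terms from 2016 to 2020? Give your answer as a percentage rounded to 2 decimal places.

Real GDP 2016 = 2971.6 / 1.320 = 2251.21.
Real GDP 2020 = 3254.4 / 1.614 = 2016.36.
Real growth = 2016.36 / 2251.21 − 1 = -0.1043.

-10.43%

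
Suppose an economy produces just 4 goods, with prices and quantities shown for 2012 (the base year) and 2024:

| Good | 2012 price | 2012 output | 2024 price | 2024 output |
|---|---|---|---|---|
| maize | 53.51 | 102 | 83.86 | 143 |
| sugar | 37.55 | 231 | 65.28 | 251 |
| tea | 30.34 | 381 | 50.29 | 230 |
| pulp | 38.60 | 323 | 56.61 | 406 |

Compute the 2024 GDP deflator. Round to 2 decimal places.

158.40

Nominal GDP 2024 = 83.86·143 + 65.28·251 + 50.29·230 + 56.61·406 = 62927.62.
Real GDP 2024 (at 2012 prices) = 53.51·143 + 37.55·251 + 30.34·230 + 38.60·406 = 39726.78.
Deflator = Nominal/Real × 100 = 62927.62/39726.78 × 100 = 158.401.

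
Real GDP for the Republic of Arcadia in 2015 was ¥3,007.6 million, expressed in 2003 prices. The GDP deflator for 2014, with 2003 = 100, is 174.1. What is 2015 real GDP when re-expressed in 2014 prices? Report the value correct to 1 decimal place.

Real GDP in 2014 prices = Real GDP in 2003 prices × (P_2014/P_2003) = 3007.6 × 1.741 = 5236.23.

¥5,236.2 million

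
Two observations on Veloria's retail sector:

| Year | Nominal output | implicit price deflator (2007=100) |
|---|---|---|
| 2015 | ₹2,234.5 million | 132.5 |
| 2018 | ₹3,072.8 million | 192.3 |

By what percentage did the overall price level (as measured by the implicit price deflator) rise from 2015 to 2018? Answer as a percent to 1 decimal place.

Price-level change = 192.3 / 132.5 − 1 = 0.4513.

45.1%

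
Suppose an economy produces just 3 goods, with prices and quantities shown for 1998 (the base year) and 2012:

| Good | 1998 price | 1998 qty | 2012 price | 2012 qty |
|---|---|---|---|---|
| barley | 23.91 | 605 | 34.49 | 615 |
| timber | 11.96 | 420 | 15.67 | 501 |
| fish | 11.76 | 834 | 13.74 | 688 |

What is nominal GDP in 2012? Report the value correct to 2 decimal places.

38515.14

Nominal GDP 2012 = Σ (p_2012 × q_2012) = 34.49·615 + 15.67·501 + 13.74·688 = 38515.14.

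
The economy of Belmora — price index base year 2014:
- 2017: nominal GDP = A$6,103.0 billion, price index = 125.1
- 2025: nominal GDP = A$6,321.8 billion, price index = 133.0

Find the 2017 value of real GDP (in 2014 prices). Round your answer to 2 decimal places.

A$4,878.50 billion

Real GDP = Nominal / (price index/100) = 6103.0 / 1.251 = 4878.50.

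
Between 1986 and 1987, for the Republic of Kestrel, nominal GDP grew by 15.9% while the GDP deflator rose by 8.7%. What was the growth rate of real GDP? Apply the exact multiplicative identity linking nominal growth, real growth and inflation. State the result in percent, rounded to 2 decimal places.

(1 + g_nom) = (1 + g_real)(1 + π), so g_real = 1.1590 / 1.0870 − 1 = 0.06624.

6.62%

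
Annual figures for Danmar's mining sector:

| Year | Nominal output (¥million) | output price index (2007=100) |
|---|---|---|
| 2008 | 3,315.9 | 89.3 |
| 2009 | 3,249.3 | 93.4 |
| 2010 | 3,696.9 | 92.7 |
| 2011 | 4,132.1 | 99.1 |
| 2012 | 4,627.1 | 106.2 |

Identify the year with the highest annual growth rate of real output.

2009: real = 3249.3/0.934 = 3478.91; growth vs 2008 (3713.21) = -6.31%.
2010: real = 3696.9/0.927 = 3988.03; growth vs 2009 (3478.91) = 14.63%.
2011: real = 4132.1/0.991 = 4169.63; growth vs 2010 (3988.03) = 4.55%.
2012: real = 4627.1/1.062 = 4356.97; growth vs 2011 (4169.63) = 4.49%.

2010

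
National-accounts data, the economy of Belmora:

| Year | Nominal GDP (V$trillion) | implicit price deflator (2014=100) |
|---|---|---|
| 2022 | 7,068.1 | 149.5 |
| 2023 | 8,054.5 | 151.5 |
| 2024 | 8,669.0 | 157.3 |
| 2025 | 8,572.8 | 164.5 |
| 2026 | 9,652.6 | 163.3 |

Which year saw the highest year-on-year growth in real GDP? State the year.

2026

2023: real = 8054.5/1.515 = 5316.50; growth vs 2022 (4727.83) = 12.45%.
2024: real = 8669.0/1.573 = 5511.13; growth vs 2023 (5316.50) = 3.66%.
2025: real = 8572.8/1.645 = 5211.43; growth vs 2024 (5511.13) = -5.44%.
2026: real = 9652.6/1.633 = 5910.96; growth vs 2025 (5211.43) = 13.42%.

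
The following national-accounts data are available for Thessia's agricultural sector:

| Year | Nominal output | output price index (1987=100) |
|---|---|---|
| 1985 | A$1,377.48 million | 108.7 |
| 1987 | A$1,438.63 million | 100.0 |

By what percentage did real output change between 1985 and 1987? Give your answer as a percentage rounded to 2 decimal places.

13.53%

Real output 1985 = 1377.48 / 1.087 = 1267.23.
Real output 1987 = 1438.63 / 1.000 = 1438.63.
Real growth = 1438.63 / 1267.23 − 1 = 0.1353.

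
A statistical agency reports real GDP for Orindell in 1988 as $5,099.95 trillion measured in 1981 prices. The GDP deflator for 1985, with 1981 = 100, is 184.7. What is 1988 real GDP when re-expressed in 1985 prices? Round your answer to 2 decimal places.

Real GDP in 1985 prices = Real GDP in 1981 prices × (P_1985/P_1981) = 5099.95 × 1.847 = 9419.61.

$9,419.61 trillion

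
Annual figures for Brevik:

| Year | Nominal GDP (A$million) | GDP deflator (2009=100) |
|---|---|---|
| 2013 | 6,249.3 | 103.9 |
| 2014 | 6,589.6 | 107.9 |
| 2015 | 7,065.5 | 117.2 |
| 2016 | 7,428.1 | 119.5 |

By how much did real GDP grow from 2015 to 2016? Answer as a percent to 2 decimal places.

Real GDP 2015 = 7065.5/1.172 = 6028.58.
Real GDP 2016 = 7428.1/1.195 = 6215.98.
Change = 6215.98/6028.58 − 1 = 0.0311.

3.11%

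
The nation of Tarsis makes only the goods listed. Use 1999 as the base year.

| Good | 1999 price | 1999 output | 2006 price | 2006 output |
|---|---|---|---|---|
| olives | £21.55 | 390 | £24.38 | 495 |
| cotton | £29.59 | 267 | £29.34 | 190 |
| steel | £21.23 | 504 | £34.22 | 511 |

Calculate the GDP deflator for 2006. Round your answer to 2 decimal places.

Nominal GDP 2006 = 24.38·495 + 29.34·190 + 34.22·511 = 35129.12.
Real GDP 2006 (at 1999 prices) = 21.55·495 + 29.59·190 + 21.23·511 = 27137.88.
Deflator = Nominal/Real × 100 = 35129.12/27137.88 × 100 = 129.447.

129.45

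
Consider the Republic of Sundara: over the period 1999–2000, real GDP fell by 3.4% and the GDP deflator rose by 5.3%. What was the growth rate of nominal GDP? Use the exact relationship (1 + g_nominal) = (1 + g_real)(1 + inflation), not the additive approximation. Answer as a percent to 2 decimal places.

1.72%

(1 + g_nom) = (1 + g_real)(1 + π) = 0.9660 × 1.0530 = 1.01720.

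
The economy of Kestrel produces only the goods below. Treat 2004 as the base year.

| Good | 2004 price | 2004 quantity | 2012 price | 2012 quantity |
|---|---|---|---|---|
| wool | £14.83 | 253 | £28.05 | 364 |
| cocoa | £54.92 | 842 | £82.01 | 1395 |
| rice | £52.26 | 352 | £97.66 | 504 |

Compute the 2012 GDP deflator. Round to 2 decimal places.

Nominal GDP 2012 = 28.05·364 + 82.01·1395 + 97.66·504 = 173834.79.
Real GDP 2012 (at 2004 prices) = 14.83·364 + 54.92·1395 + 52.26·504 = 108350.56.
Deflator = Nominal/Real × 100 = 173834.79/108350.56 × 100 = 160.437.

160.44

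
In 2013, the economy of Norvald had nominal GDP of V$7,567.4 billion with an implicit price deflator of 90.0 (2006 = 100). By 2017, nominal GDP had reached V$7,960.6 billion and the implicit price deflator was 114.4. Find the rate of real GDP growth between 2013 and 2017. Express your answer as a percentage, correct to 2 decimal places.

-17.24%

Deflate each year: 2013 → 7567.4/0.900 = 8408.22; 2017 → 7960.6/1.144 = 6958.57.
So real GDP changed by 6958.57/8408.22 − 1 = -0.1724, i.e. -17.24%.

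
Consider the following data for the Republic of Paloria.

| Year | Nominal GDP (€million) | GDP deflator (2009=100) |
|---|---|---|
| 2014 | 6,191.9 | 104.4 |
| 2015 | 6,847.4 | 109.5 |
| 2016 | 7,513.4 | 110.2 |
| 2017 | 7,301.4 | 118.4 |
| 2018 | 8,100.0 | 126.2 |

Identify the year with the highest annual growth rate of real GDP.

2016

2015: real = 6847.4/1.095 = 6253.33; growth vs 2014 (5930.94) = 5.44%.
2016: real = 7513.4/1.102 = 6817.97; growth vs 2015 (6253.33) = 9.03%.
2017: real = 7301.4/1.184 = 6166.72; growth vs 2016 (6817.97) = -9.55%.
2018: real = 8100.0/1.262 = 6418.38; growth vs 2017 (6166.72) = 4.08%.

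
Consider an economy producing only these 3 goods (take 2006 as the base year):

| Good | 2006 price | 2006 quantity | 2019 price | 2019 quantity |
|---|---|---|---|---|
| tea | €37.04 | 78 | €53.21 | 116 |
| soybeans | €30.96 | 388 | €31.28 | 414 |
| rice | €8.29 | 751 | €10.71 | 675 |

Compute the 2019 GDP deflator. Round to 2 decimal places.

Nominal GDP 2019 = 53.21·116 + 31.28·414 + 10.71·675 = 26351.53.
Real GDP 2019 (at 2006 prices) = 37.04·116 + 30.96·414 + 8.29·675 = 22709.83.
Deflator = Nominal/Real × 100 = 26351.53/22709.83 × 100 = 116.036.

116.04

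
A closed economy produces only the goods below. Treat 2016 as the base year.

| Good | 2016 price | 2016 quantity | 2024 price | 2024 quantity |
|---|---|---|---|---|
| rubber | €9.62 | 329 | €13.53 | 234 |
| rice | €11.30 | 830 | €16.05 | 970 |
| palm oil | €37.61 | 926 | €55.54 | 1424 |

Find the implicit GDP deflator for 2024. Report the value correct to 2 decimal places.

146.51

Nominal GDP 2024 = 13.53·234 + 16.05·970 + 55.54·1424 = 97823.48.
Real GDP 2024 (at 2016 prices) = 9.62·234 + 11.30·970 + 37.61·1424 = 66768.72.
Deflator = Nominal/Real × 100 = 97823.48/66768.72 × 100 = 146.511.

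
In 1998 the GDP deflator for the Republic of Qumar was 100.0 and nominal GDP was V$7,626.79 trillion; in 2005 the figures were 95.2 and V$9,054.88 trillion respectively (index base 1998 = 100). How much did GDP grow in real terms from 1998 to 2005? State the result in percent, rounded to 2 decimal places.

Real GDP 1998 = 7626.79 / 1.000 = 7626.79.
Real GDP 2005 = 9054.88 / 0.952 = 9511.43.
Real growth = 9511.43 / 7626.79 − 1 = 0.2471.

24.71%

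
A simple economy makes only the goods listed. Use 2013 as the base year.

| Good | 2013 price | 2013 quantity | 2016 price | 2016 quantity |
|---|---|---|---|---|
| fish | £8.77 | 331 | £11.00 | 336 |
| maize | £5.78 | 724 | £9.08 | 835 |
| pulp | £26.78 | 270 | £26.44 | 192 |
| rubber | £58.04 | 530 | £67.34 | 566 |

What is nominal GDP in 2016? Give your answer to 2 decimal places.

£54468.72

Nominal GDP 2016 = Σ (p_2016 × q_2016) = 11.00·336 + 9.08·835 + 26.44·192 + 67.34·566 = 54468.72.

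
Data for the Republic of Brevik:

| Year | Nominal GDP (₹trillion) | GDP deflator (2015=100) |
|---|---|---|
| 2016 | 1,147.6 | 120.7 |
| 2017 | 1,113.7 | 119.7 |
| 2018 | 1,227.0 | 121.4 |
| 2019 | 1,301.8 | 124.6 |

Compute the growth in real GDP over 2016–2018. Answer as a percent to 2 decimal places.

6.30%

Real GDP 2016 = 1147.6/1.207 = 950.79.
Real GDP 2018 = 1227.0/1.214 = 1010.71.
Change = 1010.71/950.79 − 1 = 0.0630.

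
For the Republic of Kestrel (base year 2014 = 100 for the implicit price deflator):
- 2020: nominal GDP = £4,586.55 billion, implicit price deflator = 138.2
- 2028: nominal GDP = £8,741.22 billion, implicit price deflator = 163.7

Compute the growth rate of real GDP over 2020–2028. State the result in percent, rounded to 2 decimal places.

Real GDP 2020 = 4586.55 / 1.382 = 3318.78.
Real GDP 2028 = 8741.22 / 1.637 = 5339.78.
Real growth = 5339.78 / 3318.78 − 1 = 0.6090.

60.90%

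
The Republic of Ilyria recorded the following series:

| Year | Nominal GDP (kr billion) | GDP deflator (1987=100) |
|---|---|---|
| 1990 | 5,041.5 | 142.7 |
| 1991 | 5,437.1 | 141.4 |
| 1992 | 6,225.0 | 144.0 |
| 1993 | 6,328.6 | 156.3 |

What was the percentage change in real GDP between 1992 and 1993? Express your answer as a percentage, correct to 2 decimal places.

-6.34%

Real GDP 1992 = 6225.0/1.440 = 4322.92.
Real GDP 1993 = 6328.6/1.563 = 4049.01.
Change = 4049.01/4322.92 − 1 = -0.0634.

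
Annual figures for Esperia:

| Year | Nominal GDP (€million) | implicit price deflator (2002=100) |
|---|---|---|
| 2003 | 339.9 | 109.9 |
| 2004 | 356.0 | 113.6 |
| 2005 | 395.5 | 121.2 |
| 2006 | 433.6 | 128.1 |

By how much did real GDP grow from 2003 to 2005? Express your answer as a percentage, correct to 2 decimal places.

5.51%

Real GDP 2003 = 339.9/1.099 = 309.28.
Real GDP 2005 = 395.5/1.212 = 326.32.
Change = 326.32/309.28 − 1 = 0.0551.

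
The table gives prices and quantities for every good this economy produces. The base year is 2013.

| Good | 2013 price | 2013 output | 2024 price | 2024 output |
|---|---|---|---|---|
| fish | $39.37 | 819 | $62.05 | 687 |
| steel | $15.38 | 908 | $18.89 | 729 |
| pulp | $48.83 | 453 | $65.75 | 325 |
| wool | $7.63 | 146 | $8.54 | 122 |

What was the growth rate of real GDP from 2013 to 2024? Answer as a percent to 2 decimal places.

-20.71%

Real GDP 2013 = Nominal GDP 2013 = 39.37·819 + 15.38·908 + 48.83·453 + 7.63·146 = 69443.04.
Real GDP 2024 (at 2013 prices) = 39.37·687 + 15.38·729 + 48.83·325 + 7.63·122 = 55059.82.
Real growth = 55059.82/69443.04 − 1 = -0.2071.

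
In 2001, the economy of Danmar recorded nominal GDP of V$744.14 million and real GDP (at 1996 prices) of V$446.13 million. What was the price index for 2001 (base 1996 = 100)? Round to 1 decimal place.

166.8

price index = (Nominal / Real) × 100 = 744.14 / 446.13 × 100 = 166.80.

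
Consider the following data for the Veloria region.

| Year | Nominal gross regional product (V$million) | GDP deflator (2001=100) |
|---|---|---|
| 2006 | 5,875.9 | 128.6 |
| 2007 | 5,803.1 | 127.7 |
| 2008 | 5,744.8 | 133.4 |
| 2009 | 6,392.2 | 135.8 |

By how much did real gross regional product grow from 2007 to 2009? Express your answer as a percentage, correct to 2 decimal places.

Real gross regional product 2007 = 5803.1/1.277 = 4544.32.
Real gross regional product 2009 = 6392.2/1.358 = 4707.07.
Change = 4707.07/4544.32 − 1 = 0.0358.

3.58%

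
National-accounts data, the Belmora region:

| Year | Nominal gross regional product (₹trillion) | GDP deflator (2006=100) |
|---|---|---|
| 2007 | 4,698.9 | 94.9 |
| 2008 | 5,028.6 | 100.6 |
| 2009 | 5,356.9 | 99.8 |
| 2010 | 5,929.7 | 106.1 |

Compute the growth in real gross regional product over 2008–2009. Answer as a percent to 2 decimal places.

Real gross regional product 2008 = 5028.6/1.006 = 4998.61.
Real gross regional product 2009 = 5356.9/0.998 = 5367.64.
Change = 5367.64/4998.61 − 1 = 0.0738.

7.38%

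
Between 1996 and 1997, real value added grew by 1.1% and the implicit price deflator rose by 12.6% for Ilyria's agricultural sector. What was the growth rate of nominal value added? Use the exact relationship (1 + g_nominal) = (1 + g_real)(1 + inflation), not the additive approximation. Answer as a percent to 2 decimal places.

(1 + g_nom) = (1 + g_real)(1 + π) = 1.0110 × 1.1260 = 1.13839.

13.84%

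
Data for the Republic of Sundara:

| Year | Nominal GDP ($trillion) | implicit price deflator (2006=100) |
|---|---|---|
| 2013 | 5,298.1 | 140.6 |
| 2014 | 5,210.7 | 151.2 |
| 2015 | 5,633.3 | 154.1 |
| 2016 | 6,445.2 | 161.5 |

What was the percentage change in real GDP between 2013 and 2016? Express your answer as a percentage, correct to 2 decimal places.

Real GDP 2013 = 5298.1/1.406 = 3768.21.
Real GDP 2016 = 6445.2/1.615 = 3990.84.
Change = 3990.84/3768.21 − 1 = 0.0591.

5.91%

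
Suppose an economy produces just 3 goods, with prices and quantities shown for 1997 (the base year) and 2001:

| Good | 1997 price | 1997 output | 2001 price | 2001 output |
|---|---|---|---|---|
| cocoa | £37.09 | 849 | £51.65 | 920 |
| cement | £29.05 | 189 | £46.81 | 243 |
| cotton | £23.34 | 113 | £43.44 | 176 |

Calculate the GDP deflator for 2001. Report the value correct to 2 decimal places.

Nominal GDP 2001 = 51.65·920 + 46.81·243 + 43.44·176 = 66538.27.
Real GDP 2001 (at 1997 prices) = 37.09·920 + 29.05·243 + 23.34·176 = 45289.79.
Deflator = Nominal/Real × 100 = 66538.27/45289.79 × 100 = 146.917.

146.92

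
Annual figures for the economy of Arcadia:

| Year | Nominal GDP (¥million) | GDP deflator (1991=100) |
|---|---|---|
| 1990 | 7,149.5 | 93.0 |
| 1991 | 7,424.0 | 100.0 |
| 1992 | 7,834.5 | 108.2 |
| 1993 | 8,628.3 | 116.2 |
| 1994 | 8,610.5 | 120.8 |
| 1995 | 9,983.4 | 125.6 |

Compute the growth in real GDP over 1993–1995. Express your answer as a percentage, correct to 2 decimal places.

7.05%

Real GDP 1993 = 8628.3/1.162 = 7425.39.
Real GDP 1995 = 9983.4/1.256 = 7948.57.
Change = 7948.57/7425.39 − 1 = 0.0705.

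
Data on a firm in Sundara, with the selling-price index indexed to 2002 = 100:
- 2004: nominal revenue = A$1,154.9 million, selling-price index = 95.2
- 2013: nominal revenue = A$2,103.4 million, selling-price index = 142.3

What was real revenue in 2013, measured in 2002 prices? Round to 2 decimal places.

A$1,478.14 million

Real revenue = Nominal / (selling-price index/100) = 2103.4 / 1.423 = 1478.14.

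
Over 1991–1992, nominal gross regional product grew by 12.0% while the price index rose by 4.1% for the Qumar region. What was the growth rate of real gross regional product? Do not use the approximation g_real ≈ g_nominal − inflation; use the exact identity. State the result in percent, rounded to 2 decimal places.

(1 + g_nom) = (1 + g_real)(1 + π), so g_real = 1.1200 / 1.0410 − 1 = 0.07589.

7.59%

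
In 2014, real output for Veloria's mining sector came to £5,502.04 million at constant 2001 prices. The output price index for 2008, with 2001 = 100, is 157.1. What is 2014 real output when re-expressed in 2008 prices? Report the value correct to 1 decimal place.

£8,643.7 million

Real output in 2008 prices = Real output in 2001 prices × (P_2008/P_2001) = 5502.04 × 1.571 = 8643.70.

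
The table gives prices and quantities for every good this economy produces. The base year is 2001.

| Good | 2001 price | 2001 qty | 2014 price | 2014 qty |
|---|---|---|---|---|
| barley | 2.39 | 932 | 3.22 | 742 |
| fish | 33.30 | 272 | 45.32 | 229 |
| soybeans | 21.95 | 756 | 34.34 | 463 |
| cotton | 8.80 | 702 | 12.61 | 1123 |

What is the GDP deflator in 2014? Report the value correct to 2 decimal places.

Nominal GDP 2014 = 3.22·742 + 45.32·229 + 34.34·463 + 12.61·1123 = 42827.97.
Real GDP 2014 (at 2001 prices) = 2.39·742 + 33.30·229 + 21.95·463 + 8.80·1123 = 29444.33.
Deflator = Nominal/Real × 100 = 42827.97/29444.33 × 100 = 145.454.

145.45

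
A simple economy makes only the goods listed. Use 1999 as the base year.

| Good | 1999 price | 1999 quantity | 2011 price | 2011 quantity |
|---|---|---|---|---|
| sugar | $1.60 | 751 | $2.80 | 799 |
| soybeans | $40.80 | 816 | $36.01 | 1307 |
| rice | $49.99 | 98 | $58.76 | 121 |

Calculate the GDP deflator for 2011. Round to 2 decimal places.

93.01

Nominal GDP 2011 = 2.80·799 + 36.01·1307 + 58.76·121 = 56412.23.
Real GDP 2011 (at 1999 prices) = 1.60·799 + 40.80·1307 + 49.99·121 = 60652.79.
Deflator = Nominal/Real × 100 = 56412.23/60652.79 × 100 = 93.008.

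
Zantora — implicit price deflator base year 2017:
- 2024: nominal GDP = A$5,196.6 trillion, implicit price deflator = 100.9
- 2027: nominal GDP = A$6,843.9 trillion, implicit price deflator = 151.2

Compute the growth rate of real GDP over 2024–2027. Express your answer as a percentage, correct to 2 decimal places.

-12.11%

Real GDP 2024 = 5196.6 / 1.009 = 5150.25.
Real GDP 2027 = 6843.9 / 1.512 = 4526.39.
Real growth = 4526.39 / 5150.25 − 1 = -0.1211.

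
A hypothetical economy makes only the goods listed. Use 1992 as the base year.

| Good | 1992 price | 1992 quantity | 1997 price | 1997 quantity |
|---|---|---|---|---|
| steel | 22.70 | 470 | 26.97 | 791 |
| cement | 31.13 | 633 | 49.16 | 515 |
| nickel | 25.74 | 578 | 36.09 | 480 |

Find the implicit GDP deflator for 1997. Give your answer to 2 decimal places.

138.04

Nominal GDP 1997 = 26.97·791 + 49.16·515 + 36.09·480 = 63973.87.
Real GDP 1997 (at 1992 prices) = 22.70·791 + 31.13·515 + 25.74·480 = 46342.85.
Deflator = Nominal/Real × 100 = 63973.87/46342.85 × 100 = 138.045.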